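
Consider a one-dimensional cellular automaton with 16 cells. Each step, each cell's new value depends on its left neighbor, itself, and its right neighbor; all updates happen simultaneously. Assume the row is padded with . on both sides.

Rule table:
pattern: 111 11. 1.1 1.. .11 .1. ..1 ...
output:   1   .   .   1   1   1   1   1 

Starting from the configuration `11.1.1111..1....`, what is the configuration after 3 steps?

111..1.1111111.1

1..1.111.1111111
1111.11..111111.
111..1.1111111.1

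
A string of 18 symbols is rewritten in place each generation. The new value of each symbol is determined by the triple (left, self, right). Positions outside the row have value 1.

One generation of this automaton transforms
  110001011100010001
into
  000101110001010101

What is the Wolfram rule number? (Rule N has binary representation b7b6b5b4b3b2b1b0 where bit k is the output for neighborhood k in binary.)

position 0: 111 → 0  (bit 7 = 0)
position 1: 110 → 0  (bit 6 = 0)
position 6: 101 → 1  (bit 5 = 1)
position 2: 100 → 0  (bit 4 = 0)
position 7: 011 → 1  (bit 3 = 1)
position 5: 010 → 1  (bit 2 = 1)
position 4: 001 → 0  (bit 1 = 0)
position 3: 000 → 1  (bit 0 = 1)
bits b7..b0 = 00101101 = 45

45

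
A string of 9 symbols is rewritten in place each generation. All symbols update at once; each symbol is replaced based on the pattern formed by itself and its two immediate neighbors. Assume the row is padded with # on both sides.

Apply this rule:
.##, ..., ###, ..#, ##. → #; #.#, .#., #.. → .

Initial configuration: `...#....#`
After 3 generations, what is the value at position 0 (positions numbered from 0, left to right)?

.

generation 1: .##..####
generation 2: .##.#####
generation 3: .##.#####
position 0 holds .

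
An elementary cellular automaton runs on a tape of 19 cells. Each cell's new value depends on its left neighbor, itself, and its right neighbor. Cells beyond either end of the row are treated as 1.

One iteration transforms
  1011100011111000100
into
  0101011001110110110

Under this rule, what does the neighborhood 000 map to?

At position 6 the neighborhood is 000; the next row has 1 there.

1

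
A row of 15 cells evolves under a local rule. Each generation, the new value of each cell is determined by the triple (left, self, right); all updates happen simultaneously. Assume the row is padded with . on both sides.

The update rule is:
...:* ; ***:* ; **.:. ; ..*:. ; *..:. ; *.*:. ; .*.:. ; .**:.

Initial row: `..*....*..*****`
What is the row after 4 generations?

*...**.....***.
..*....***..*..
*...**..*.....*
..*.......***..

..*.......***..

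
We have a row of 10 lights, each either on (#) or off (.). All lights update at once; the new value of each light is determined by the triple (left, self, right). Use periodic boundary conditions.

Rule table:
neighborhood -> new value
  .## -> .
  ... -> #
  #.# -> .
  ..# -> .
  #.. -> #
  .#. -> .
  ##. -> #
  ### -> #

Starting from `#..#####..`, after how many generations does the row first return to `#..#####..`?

10

generation 1: .#..#####.
generation 2: ..#..#####
generation 3: #..#..####
generation 4: ##..#..###
generation 5: ###..#..##
generation 6: ####..#..#
generation 7: #####..#..
generation 8: .#####..#.
generation 9: ..#####..#
generation 10: #..#####..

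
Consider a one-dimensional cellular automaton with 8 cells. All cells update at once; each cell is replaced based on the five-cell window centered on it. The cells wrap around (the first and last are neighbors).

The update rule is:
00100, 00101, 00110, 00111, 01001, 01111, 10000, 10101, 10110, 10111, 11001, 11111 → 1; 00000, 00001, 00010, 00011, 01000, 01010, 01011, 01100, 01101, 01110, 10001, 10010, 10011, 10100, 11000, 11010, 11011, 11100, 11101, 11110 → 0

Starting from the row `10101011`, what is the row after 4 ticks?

tick 1: 00101010
tick 2: 00101000
tick 3: 00100010
tick 4: 00100010

00100010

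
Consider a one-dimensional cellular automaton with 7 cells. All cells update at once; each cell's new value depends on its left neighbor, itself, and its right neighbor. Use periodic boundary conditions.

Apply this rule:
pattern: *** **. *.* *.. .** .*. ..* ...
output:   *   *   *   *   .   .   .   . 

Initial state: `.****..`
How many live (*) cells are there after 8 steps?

..****.
...****
*...***
**...**
***...*
****...
.****..  (repeats step 0; period 7)
step 8: ..****.
count of *: 4

4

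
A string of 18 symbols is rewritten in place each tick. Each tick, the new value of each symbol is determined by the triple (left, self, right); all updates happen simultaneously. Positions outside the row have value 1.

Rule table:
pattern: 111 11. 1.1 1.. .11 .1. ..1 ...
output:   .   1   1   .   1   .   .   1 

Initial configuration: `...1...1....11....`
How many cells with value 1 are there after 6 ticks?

.1...1...11.11.11.
1..1...1.111111111
1....1..11........
1.11....11.111111.
1111.11.1111....11
...111111..1.11.1.
count of 1: 10

10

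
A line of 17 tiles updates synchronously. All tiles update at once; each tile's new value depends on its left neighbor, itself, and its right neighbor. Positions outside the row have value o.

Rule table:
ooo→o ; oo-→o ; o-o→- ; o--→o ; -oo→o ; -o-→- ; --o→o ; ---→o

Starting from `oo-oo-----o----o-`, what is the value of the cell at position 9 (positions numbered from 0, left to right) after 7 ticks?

oo-ooooooo-oooo--
oo-ooooooo-oooooo
oo-ooooooo-oooooo  (fixed point — unchanged through tick 7)
position 9 holds o

o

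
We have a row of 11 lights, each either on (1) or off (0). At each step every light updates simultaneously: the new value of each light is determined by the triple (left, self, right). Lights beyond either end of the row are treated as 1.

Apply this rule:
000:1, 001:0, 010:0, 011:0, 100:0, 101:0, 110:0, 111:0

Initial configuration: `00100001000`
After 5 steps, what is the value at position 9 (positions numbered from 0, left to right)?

1

step 1: 00001100010
step 2: 01100001000
step 3: 00001100010  (repeats step 1; period 2)
step 5: 00001100010
position 9 holds 1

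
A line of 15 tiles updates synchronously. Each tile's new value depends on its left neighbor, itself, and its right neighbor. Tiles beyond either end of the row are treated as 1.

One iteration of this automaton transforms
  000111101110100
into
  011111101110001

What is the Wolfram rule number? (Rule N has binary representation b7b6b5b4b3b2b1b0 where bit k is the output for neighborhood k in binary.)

203

position 4: 111 → 1  (bit 7 = 1)
position 6: 110 → 1  (bit 6 = 1)
position 7: 101 → 0  (bit 5 = 0)
position 0: 100 → 0  (bit 4 = 0)
position 3: 011 → 1  (bit 3 = 1)
position 12: 010 → 0  (bit 2 = 0)
position 2: 001 → 1  (bit 1 = 1)
position 1: 000 → 1  (bit 0 = 1)
bits b7..b0 = 11001011 = 203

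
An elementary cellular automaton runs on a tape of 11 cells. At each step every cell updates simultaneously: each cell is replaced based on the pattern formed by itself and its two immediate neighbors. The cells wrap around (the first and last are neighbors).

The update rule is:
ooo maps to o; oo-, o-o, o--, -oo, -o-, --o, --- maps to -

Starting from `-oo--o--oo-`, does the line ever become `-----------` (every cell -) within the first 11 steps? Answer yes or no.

-----------
all cells are - at step 1

yes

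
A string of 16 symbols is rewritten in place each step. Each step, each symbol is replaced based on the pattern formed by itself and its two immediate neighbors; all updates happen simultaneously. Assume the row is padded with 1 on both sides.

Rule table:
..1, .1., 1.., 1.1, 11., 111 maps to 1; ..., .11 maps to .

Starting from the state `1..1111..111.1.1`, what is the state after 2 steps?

1111.11111.11111

111.11111.11111.
1111.11111.11111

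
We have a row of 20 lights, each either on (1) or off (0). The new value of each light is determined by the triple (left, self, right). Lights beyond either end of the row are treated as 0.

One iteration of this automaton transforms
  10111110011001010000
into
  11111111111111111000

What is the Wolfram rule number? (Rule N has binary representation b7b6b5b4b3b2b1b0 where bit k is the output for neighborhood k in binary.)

position 3: 111 → 1  (bit 7 = 1)
position 6: 110 → 1  (bit 6 = 1)
position 1: 101 → 1  (bit 5 = 1)
position 7: 100 → 1  (bit 4 = 1)
position 2: 011 → 1  (bit 3 = 1)
position 0: 010 → 1  (bit 2 = 1)
position 8: 001 → 1  (bit 1 = 1)
position 17: 000 → 0  (bit 0 = 0)
bits b7..b0 = 11111110 = 254

254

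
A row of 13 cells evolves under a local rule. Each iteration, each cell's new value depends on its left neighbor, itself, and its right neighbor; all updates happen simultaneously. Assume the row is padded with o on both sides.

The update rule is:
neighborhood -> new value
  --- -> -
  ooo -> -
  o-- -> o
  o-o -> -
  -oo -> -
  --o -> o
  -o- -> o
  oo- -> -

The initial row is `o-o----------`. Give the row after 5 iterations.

--oo--------o
oo--o------o-
--oooo----oo-
oo----o--o---
--o--oooooo-o

--o--oooooo-o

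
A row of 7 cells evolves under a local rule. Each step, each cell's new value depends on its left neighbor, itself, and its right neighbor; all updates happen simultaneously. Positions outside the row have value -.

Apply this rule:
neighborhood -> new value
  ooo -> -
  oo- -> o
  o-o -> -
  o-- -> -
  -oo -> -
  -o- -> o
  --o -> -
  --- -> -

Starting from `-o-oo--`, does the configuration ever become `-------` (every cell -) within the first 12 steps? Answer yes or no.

-o--o--
-o--o--  (fixed point — unchanged through step 12)
step 12 is -o--o--, still not uniform -

no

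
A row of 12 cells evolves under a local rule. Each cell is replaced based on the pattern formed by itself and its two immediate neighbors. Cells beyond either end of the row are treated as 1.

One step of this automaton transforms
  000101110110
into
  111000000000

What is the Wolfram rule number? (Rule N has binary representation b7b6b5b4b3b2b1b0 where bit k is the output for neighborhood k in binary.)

position 6: 111 → 0  (bit 7 = 0)
position 7: 110 → 0  (bit 6 = 0)
position 4: 101 → 0  (bit 5 = 0)
position 0: 100 → 1  (bit 4 = 1)
position 5: 011 → 0  (bit 3 = 0)
position 3: 010 → 0  (bit 2 = 0)
position 2: 001 → 1  (bit 1 = 1)
position 1: 000 → 1  (bit 0 = 1)
bits b7..b0 = 00010011 = 19

19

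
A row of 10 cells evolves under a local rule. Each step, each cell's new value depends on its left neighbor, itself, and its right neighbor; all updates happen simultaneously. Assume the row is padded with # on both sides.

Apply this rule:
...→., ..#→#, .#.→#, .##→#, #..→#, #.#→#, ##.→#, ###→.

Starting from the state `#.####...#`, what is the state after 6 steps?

###..##.##
..#######.
###.....##
..##...##.
#####.####
....###...

....###...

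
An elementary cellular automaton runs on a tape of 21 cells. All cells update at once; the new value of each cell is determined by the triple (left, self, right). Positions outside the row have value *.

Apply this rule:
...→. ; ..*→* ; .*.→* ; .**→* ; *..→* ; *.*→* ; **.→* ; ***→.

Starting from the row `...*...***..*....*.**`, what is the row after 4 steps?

***.**..*********..**

*.***.**.*****..****.
***.******...****..**
..***....**.**..****.
***.**..*********..**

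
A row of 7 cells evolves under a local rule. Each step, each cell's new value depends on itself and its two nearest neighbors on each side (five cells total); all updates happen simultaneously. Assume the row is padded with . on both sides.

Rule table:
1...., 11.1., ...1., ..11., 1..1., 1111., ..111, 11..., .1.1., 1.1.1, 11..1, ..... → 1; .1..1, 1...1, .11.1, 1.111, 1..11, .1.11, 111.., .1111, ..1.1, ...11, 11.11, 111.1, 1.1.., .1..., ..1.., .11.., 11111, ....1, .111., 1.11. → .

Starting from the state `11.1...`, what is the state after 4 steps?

1.1..11
.1...1.
1...1..
...1..1

...1..1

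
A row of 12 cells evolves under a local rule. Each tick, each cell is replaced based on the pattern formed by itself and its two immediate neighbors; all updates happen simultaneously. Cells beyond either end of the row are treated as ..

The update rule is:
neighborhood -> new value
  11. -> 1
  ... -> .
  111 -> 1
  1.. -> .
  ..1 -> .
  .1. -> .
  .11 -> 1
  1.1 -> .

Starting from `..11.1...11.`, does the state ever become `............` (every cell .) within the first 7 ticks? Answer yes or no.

no

..11.....11.
..11.....11.  (fixed point — unchanged through tick 7)
tick 7 is ..11.....11., still not uniform .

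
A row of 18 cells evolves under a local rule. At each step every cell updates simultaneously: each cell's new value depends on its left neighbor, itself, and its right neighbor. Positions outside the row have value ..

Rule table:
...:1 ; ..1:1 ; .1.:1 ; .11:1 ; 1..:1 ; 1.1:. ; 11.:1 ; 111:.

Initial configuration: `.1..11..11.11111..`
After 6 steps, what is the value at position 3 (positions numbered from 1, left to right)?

1111111111.1...111
1........1.11111.1
1111111111.1...1.1
1........1.11111.1  (repeats step 2; period 2)
step 6: 1........1.11111.1
position 3 holds .

.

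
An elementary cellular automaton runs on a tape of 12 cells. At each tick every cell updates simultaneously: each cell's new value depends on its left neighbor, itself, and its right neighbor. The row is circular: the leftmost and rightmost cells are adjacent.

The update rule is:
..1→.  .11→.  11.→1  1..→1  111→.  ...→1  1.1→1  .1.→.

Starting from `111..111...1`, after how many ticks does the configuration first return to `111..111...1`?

12

..11...111..
1..111...111
11...111....
.111...1111.
...111....11
11...1111..1
.111....11..
...1111..111
11....11...1
.1111..111..
....11...111
111..111...1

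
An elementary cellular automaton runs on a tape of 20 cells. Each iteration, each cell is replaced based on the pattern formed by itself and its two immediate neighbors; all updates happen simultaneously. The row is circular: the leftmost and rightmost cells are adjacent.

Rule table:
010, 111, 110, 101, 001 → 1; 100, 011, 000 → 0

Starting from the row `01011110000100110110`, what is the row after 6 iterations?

11110111110111011110

11101110001101011010
01110110010111101111
10111010111011110111
11011111011101111011
11101111101110111101
11110111110111011110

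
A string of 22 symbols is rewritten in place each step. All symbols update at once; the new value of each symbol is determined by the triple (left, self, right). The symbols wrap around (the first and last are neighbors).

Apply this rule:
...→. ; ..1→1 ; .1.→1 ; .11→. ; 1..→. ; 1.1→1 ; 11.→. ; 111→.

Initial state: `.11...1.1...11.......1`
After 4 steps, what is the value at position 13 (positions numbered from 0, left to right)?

step 1: 1....1111..1........11
step 2: ....1.....11.......1..
step 3: ...11....1........11..
step 4: ..1.....11.......1....
position 13 holds .

.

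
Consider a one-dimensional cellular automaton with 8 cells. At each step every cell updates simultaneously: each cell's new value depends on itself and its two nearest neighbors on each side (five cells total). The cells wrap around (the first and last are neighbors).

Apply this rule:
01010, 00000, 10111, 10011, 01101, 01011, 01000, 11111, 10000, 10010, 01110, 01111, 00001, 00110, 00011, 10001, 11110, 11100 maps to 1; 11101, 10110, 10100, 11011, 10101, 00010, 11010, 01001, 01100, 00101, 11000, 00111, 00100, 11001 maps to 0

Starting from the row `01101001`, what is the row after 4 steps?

01011001

10100010
01011001
10100010  (repeats step 1; period 2)
step 4: 01011001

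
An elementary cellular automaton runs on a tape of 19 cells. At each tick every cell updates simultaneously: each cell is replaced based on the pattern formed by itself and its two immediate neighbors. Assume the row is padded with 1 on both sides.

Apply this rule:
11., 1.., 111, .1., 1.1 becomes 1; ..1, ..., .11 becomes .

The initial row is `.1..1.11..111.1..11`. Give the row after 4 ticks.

111111.11.11..11111

111.11.11..11111..1
1111.11.11..11111..
11111.11.11..11111.
111111.11.11..11111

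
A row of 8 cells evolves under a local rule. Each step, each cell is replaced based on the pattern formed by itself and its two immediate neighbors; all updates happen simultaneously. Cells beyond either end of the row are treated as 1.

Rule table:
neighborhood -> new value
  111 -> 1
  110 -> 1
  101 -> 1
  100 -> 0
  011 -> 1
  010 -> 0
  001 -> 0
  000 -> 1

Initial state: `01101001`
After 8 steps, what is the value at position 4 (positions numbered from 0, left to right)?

11110001
11110101
11111011
11111111
11111111  (fixed point — unchanged through step 8)
position 4 holds 1

1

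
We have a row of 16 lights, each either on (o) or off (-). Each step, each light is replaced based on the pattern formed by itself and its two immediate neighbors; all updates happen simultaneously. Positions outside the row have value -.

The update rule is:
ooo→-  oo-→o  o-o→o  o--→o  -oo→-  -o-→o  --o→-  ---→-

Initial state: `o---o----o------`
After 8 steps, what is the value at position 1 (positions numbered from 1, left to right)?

oo--oo---oo-----
-oo--oo---oo----
--oo--oo---oo---
---oo--oo---oo--
----oo--oo---oo-
-----oo--oo---oo
------oo--oo---o
-------oo--oo--o
position 1 holds -

-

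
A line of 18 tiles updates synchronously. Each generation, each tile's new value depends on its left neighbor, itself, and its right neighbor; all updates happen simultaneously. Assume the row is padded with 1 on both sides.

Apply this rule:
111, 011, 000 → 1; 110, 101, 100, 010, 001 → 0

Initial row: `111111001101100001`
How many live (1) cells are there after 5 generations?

8

111110001001001101
111100100000001001
111000001111100001
110011101111001101
100011001110001001
count of 1: 8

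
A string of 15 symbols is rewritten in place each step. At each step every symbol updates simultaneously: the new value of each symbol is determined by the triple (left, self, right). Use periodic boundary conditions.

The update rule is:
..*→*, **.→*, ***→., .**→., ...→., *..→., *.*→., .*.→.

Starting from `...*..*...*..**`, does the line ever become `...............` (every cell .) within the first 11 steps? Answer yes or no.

..*..*...*..*.*
.*..*...*..*...
*..*...*..*....
..*...*..*....*
.*...*..*....*.
*...*..*....*..
...*..*....*..*
..*..*....*..*.
.*..*....*..*..
*..*....*..*...
..*....*..*...*
step 11 is ..*....*..*...*, still not uniform .

no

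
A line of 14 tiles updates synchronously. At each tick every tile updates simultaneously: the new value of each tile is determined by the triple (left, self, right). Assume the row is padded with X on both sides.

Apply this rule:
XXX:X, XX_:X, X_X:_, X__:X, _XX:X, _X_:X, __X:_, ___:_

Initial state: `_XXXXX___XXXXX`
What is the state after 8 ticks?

_XXXXXXX_XXXXX

tick 1: _XXXXXX__XXXXX
tick 2: _XXXXXXX_XXXXX
tick 3: _XXXXXXX_XXXXX  (fixed point — unchanged through tick 8)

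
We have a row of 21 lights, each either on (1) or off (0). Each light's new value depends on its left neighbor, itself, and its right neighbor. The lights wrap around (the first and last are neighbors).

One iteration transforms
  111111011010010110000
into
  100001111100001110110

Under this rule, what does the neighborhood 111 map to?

At position 1 the neighborhood is 111; the next row has 0 there.

0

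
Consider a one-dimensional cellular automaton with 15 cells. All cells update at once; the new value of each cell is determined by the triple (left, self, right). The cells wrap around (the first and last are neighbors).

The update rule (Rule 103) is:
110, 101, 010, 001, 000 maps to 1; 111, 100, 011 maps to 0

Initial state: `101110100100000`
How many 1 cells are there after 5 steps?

step 1: 110011101101111
step 2: 010100110110000
step 3: 111101011010111
step 4: 000111101111000
step 5: 111000110001011
count of 1: 8

8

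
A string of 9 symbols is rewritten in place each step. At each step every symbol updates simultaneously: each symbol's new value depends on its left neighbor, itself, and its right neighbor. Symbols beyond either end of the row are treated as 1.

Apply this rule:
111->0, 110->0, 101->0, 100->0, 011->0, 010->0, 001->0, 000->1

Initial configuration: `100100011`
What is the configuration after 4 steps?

000001000
011100010
000001000  (repeats step 1; period 2)
step 4: 011100010

011100010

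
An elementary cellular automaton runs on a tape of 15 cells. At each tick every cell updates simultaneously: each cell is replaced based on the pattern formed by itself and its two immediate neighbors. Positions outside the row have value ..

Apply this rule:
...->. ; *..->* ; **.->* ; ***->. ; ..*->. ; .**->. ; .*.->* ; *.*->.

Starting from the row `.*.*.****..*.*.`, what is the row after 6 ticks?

...**..*..*.*.*

.*.*....**.*.**
.*.**....*.*..*
.*..**...*.**.*
.**..**..*..*.*
..**..**.**.*.*
...**..*..*.*.*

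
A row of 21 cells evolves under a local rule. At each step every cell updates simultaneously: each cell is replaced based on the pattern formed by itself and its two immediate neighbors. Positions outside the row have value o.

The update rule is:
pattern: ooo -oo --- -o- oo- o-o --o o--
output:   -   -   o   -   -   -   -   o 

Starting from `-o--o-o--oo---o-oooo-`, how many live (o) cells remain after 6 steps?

14

step 1: --o----o---oo--------
step 2: o--ooo--oo---ooooooo-
step 3: -o----o---oo---------
step 4: --ooo--oo---oooooooo-
step 5: o----o---oo----------
step 6: -ooo--oo---ooooooooo-
count of o: 14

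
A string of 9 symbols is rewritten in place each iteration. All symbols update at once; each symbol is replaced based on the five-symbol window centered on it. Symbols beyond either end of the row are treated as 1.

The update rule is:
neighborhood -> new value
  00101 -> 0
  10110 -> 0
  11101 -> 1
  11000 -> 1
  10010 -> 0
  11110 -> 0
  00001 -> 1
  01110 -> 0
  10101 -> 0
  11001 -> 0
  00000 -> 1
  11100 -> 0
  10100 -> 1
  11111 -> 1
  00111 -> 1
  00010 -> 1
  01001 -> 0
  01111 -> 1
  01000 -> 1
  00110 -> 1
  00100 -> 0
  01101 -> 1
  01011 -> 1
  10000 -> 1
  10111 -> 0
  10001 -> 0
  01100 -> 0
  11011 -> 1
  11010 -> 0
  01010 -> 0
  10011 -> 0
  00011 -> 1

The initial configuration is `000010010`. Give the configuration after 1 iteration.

111100001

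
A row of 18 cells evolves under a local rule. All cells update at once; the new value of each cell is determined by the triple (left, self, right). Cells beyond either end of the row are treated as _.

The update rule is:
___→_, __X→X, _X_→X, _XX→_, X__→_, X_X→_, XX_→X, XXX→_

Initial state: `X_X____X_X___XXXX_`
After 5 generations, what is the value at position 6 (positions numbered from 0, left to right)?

generation 1: X_X___XX_X__X___X_
generation 2: X_X__X_X_X_XX__XX_
generation 3: X_X_XX_X_X__X_X_X_
generation 4: X_X__X_X_X_XX_X_X_
generation 5: X_X_XX_X_X__X_X_X_
position 6 holds _

_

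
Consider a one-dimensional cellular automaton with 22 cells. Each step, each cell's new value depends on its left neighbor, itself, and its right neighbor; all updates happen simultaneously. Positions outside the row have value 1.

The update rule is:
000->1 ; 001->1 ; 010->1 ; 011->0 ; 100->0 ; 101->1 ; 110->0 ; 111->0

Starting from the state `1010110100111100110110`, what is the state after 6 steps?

0010000110110111100100

0111001101000001001001
1000010011011111011010
0011110100100000100111
0100001101101111101000
1101110010010000011011
0010000110110111100100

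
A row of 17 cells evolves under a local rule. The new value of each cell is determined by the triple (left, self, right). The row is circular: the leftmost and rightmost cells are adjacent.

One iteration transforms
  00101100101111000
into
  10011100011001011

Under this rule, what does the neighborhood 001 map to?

0

At position 1 the neighborhood is 001; the next row has 0 there.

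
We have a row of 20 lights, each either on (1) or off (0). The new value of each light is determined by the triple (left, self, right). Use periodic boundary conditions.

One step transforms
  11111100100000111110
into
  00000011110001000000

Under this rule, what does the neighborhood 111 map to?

0

At position 1 the neighborhood is 111; the next row has 0 there.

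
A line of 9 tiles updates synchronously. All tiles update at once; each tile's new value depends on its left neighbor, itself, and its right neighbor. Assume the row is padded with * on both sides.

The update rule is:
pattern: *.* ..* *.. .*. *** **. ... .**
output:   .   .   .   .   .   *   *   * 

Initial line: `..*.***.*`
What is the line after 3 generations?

....*.*.*
.**.....*
.**.***.*

.**.***.*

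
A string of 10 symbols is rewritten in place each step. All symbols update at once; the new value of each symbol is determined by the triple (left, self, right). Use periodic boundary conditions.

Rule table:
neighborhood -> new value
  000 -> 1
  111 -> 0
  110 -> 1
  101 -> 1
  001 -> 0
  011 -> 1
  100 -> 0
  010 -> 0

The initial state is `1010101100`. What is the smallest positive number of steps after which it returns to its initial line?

6

0101011100
0010110101
0001111010
1101001100
1110001100
1010101100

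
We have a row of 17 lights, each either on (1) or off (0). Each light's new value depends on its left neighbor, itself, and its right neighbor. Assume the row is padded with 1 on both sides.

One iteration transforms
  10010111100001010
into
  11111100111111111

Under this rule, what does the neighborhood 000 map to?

At position 10 the neighborhood is 000; the next row has 1 there.

1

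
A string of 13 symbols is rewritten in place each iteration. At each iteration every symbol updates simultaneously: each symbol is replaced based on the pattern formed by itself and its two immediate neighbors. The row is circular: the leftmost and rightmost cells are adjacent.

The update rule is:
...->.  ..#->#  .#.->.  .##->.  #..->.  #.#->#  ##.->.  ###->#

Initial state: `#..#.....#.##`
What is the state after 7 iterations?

iteration 1: ..#.....#.#.#
iteration 2: .#.....#.#.#.
iteration 3: #.....#.#.#..
iteration 4: .....#.#.#..#
iteration 5: ....#.#.#..#.
iteration 6: ...#.#.#..#..
iteration 7: ..#.#.#..#...

..#.#.#..#...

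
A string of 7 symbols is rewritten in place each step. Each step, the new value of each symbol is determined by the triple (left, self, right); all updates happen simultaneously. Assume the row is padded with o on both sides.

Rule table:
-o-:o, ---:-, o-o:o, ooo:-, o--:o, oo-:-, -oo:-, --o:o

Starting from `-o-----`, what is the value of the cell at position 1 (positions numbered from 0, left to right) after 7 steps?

ooo---o
---o-o-
o-ooooo
-o-----  (repeats step 0; period 4)
step 7: o-ooooo
position 1 holds -

-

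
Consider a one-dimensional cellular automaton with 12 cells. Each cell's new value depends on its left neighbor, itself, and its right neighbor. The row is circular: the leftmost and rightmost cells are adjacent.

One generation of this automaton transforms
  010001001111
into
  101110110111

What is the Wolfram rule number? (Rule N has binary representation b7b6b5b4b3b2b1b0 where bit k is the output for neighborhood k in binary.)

243

position 9: 111 → 1  (bit 7 = 1)
position 11: 110 → 1  (bit 6 = 1)
position 0: 101 → 1  (bit 5 = 1)
position 2: 100 → 1  (bit 4 = 1)
position 8: 011 → 0  (bit 3 = 0)
position 1: 010 → 0  (bit 2 = 0)
position 4: 001 → 1  (bit 1 = 1)
position 3: 000 → 1  (bit 0 = 1)
bits b7..b0 = 11110011 = 243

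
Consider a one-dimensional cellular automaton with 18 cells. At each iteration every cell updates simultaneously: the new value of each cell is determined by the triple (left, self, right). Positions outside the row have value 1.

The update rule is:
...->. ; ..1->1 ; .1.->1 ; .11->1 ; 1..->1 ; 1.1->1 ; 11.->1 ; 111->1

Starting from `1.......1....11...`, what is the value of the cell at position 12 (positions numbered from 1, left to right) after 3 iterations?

11.....111..1111.1
111...111111111111
1111.1111111111111
position 12 holds 1

1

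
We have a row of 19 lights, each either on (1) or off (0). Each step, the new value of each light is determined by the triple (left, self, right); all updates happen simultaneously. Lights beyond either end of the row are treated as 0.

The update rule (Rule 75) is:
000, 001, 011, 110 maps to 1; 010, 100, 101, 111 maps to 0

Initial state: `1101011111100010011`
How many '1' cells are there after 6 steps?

14

1100010000101100111
1101100111001101101
1101101101011101100
1101101100010101101
1101101101100001100
1101101101101111101
count of 1: 14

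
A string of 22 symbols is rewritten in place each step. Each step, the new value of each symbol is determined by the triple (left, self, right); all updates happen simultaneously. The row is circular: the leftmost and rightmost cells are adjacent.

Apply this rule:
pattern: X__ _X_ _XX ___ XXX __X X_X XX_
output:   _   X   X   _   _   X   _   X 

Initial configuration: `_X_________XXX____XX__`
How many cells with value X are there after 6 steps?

11

XX________XX_X___XXX__
XX_______XXX_X__XX_X_X
_X______XX_X_X_XXX_X_X
_X_____XXX_X_X_X_X_X_X
_X____XX_X_X_X_X_X_X_X
_X___XXX_X_X_X_X_X_X_X
count of X: 11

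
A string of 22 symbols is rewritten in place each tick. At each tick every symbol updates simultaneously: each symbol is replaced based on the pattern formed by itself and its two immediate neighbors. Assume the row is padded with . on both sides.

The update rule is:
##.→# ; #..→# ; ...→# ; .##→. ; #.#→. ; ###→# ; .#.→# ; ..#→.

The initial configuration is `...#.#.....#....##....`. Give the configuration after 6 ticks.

..##..##..####..####.#

##.#.#####.####..#####
.#.#..####..####..####
.#.##..####..####..###
.#..##..####..####..##
.##..##..####..####..#
..##..##..####..####.#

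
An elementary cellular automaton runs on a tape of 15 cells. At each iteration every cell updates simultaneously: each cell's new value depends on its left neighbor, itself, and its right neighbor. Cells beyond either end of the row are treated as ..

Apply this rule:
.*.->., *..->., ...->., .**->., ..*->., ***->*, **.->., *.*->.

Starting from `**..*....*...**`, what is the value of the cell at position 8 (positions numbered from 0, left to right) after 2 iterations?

.

...............
...............
position 8 holds .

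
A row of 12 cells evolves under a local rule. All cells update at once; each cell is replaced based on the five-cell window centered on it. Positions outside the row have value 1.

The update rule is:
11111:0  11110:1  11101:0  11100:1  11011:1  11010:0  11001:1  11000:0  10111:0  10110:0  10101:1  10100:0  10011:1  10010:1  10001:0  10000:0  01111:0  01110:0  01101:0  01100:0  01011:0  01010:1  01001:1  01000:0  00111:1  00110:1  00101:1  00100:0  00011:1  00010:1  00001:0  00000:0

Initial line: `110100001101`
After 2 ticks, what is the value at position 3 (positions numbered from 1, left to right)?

0

100000011010
100000110010
position 3 holds 0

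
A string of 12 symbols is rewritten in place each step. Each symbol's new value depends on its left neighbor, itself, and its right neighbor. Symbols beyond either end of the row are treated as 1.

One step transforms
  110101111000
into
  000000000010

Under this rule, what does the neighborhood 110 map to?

At position 1 the neighborhood is 110; the next row has 0 there.

0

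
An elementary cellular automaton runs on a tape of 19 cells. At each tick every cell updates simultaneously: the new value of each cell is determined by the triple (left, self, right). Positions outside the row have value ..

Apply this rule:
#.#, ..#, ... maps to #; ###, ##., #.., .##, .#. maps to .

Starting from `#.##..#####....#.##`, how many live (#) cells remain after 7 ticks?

tick 1: .#...#......###.#..
tick 2: #..##..#####...#..#
tick 3: ..#...#......##..#.
tick 4: ##..##..#####...#..
tick 5: ...#...#......##..#
tick 6: ###..##..#####...#.
tick 7: ....#...#......##..
count of #: 4

4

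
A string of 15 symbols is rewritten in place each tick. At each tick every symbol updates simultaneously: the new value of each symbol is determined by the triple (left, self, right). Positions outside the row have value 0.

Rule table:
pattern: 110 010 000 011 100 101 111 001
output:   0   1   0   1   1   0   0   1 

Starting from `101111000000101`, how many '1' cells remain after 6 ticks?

101000100001101
101101110011001
101001001110111
101111111000100
101000000101110
101100001101001
count of 1: 7

7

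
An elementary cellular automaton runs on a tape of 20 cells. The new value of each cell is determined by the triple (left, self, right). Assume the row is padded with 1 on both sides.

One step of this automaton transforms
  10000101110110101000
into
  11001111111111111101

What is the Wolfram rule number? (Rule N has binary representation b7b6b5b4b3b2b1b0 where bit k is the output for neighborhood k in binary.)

254

position 8: 111 → 1  (bit 7 = 1)
position 0: 110 → 1  (bit 6 = 1)
position 6: 101 → 1  (bit 5 = 1)
position 1: 100 → 1  (bit 4 = 1)
position 7: 011 → 1  (bit 3 = 1)
position 5: 010 → 1  (bit 2 = 1)
position 4: 001 → 1  (bit 1 = 1)
position 2: 000 → 0  (bit 0 = 0)
bits b7..b0 = 11111110 = 254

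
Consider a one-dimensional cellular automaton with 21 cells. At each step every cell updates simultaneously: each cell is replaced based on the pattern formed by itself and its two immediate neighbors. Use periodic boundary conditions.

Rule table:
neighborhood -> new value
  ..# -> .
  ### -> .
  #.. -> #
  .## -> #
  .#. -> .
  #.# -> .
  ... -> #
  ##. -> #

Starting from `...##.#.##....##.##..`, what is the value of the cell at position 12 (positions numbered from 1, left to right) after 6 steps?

##.##...#####.##.####
.#.####.#...#.##.#...
...#..#..##...##..###
##..#..#.####.###.#.#
.##..#...#..#.#.#...#
.###..##..#......##..
position 12 holds .

.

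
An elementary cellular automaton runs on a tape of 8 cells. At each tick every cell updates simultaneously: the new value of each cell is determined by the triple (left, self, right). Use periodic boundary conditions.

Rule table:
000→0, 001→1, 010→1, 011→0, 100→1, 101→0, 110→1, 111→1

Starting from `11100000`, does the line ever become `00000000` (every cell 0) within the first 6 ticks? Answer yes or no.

no

01110001
00111011
11011001
11001110
01110110
10110011
tick 6 is 10110011, still not uniform 0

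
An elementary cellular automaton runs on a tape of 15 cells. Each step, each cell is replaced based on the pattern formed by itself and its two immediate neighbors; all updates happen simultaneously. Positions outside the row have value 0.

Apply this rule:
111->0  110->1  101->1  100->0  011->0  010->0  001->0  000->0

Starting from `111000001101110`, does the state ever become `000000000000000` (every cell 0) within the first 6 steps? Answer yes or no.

001000000110010
000000000010000
000000000000000
all cells are 0 at step 3

yes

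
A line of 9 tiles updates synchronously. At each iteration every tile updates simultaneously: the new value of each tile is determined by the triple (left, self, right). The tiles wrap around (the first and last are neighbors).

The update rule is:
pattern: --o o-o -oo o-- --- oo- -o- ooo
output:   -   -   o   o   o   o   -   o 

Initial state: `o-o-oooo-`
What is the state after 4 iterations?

----oooo-
ooo-ooooo
ooo-ooooo  (fixed point — unchanged through iteration 4)

ooo-ooooo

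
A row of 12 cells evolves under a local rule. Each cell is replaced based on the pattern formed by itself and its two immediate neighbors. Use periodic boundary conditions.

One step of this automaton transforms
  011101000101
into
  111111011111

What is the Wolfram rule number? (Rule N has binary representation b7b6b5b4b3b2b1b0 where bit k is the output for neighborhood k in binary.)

239

position 2: 111 → 1  (bit 7 = 1)
position 3: 110 → 1  (bit 6 = 1)
position 0: 101 → 1  (bit 5 = 1)
position 6: 100 → 0  (bit 4 = 0)
position 1: 011 → 1  (bit 3 = 1)
position 5: 010 → 1  (bit 2 = 1)
position 8: 001 → 1  (bit 1 = 1)
position 7: 000 → 1  (bit 0 = 1)
bits b7..b0 = 11101111 = 239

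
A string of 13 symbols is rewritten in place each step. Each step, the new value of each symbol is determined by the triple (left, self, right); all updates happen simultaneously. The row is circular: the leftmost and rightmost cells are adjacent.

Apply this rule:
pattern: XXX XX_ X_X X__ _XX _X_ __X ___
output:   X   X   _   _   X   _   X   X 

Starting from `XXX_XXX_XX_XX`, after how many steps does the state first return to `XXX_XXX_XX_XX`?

1

XXX_XXX_XX_XX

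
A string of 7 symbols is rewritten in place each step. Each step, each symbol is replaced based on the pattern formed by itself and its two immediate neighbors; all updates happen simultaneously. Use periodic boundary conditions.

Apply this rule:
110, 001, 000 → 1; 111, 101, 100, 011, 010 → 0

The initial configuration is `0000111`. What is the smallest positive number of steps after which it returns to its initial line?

0111001
0001010
1110000
0010111
0100001
0001110
1110010
0010100
1100001
0101110
1000010
0011100
1100101
0101000
1000011
1011100
0000101
0111000
1001011
1010000
0000111

21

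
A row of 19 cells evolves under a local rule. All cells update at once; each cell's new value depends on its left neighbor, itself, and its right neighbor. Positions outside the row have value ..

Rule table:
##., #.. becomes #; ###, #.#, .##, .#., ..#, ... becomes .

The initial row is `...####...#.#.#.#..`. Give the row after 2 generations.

.......##.........#

......##.........#.
.......##.........#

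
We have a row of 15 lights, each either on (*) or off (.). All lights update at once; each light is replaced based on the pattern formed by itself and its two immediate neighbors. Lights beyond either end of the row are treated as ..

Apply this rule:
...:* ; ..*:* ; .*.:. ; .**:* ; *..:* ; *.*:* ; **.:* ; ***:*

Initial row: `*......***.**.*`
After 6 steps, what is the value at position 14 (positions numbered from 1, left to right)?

.*************.
***************
***************  (fixed point — unchanged through step 6)
position 14 holds *

*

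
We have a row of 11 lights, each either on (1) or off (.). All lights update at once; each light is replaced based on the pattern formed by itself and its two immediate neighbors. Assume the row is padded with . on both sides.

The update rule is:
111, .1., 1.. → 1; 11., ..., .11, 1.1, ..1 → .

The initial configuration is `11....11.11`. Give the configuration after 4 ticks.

tick 1: ..1........
tick 2: ..11.......
tick 3: ....1......
tick 4: ....11.....

....11.....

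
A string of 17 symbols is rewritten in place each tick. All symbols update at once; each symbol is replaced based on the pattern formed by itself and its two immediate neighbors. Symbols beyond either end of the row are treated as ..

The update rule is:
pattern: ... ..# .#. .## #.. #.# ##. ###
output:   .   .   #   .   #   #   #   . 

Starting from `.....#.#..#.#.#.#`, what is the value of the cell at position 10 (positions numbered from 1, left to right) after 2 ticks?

.....####.#######
........##......#
position 10 holds #

#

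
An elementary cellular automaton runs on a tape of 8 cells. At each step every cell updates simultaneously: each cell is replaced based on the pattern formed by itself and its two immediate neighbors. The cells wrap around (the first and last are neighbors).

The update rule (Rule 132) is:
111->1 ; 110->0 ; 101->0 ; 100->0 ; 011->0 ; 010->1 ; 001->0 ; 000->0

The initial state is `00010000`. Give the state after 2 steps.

00010000  (fixed point — unchanged through step 2)

00010000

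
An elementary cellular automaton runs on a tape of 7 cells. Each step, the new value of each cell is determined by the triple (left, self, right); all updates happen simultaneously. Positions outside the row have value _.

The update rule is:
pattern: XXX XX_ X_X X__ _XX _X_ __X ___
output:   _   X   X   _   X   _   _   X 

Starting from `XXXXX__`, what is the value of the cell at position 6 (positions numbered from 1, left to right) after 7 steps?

X___X_X
__X__X_
X______
__XXXXX
X_X___X
_X__X__
______X
position 6 holds _

_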